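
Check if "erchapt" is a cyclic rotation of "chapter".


Word: "chapter", Candidate: "erchapt"
Method: check if candidate is substring of word+word
"chapterchapter" contains "erchapt"? Yes
Is rotation = Yes


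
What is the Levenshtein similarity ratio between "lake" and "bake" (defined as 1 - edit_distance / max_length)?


Word 1: "lake" (length 4)
Word 2: "bake" (length 4)
One optimal edit sequence:
  1. substitute 'l' -> 'b'  (+1)
  2. keep 'a'
  3. keep 'k'
  4. keep 'e'
Edit distance = 1
Max length = max(4, 4) = 4
Similarity = 1 - 1/4
= 0.7500


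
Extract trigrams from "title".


Word: "title" (length 5)
Number of trigrams = 5 - 3 + 1 = 3
  Position 0: "tit"
  Position 1: "itl"
  Position 2: "tle"
Trigrams = "tit", "itl", "tle"


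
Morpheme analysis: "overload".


Word: "overload"
Morphemes: over- / load
Each morpheme carries meaning
= 2 morphemes


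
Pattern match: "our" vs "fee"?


Pattern of "our": [0, 1, 2]
Pattern of "fee": [0, 1, 1]
Patterns do not match
Same pattern = No


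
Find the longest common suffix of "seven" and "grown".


Word 1: "seven"
Word 2: "grown"
Comparing from end:
  Pos -1: 'n' == 'n'
  Pos -2: 'e' != 'w' (stop)
LCS = "n" (length 1)


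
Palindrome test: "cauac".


Word: "cauac"
Reversed: "cauac"
Forward == Backward? cauac == cauac
Palindrome = Yes


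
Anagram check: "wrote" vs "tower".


Word 1: "wrote" → sorted: eortw
Word 2: "tower" → sorted: eortw
Same letters? eortw == eortw
Anagram = Yes


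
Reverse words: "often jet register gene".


Original: "often jet register gene"
Words (1..n): often | jet | register | gene
Reversed (n..1): gene | register | jet | often
Result = "gene register jet often"


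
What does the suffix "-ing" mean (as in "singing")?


Suffix: -ing
Example: singing (sing + -ing)
Meaning = present participle


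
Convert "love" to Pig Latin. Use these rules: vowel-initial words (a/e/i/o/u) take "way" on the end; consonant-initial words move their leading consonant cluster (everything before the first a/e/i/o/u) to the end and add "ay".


Word: "love"
Starts with consonant(s) → move to end, add 'ay'
Consonant cluster: "l"
Pig Latin = "ovelay"


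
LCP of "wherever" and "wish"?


Word 1: "wherever"
Word 2: "wish"
Comparing from start:
  Pos 0: 'w' == 'w'
  Pos 1: 'h' != 'i' (stop)
LCP = "w" (length 1)


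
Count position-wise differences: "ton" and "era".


Comparing character by character (same length = 3):
  Pos 0: 't' vs 'e' !=
  Pos 1: 'o' vs 'r' !=
  Pos 2: 'n' vs 'a' !=
Hamming distance = 3


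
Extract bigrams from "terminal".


Word: "terminal" (length 8)
Number of bigrams = 8 - 2 + 1 = 7
  Position 0: "te"
  Position 1: "er"
  Position 2: "rm"
  Position 3: "mi"
  Position 4: "in"
  Position 5: "na"
  Position 6: "al"
Bigrams = "te", "er", "rm", "mi", "in", "na", "al"


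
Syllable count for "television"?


Word: "television"
Syllable breakdown: tel | e | vi | sion
Counting: 4 parts
= 4 syllables


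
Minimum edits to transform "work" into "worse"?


Word 1: "work" (length 4)
Word 2: "worse" (length 5)
One optimal edit sequence (insert/delete/substitute each cost 1):
  1. keep 'w'
  2. keep 'o'
  3. keep 'r'
  4. insert 's'  (+1)
  5. substitute 'k' -> 'e'  (+1)
Total edit operations: 2
Edit distance = 2


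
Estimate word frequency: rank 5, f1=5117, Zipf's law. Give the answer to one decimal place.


Zipf's law: f(r) = f(1) / r
f(1) = 5117
f(5) = 5117 / 5
= 1023.4 occurrences


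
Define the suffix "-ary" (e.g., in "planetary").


Suffix: -ary
Example: planetary (planet + -ary)
Meaning = relating to


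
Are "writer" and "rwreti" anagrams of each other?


Word 1: "writer" → sorted: eirrtw
Word 2: "rwreti" → sorted: eirrtw
Same letters? eirrtw == eirrtw
Anagram = Yes


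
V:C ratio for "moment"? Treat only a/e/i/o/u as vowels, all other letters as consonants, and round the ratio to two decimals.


Word: "moment"
Vowels (a,e,i,o,u): 2
Consonants: 4
Ratio = 2/4
= 0.50


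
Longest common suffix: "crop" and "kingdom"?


Word 1: "crop"
Word 2: "kingdom"
Comparing from end:
  Pos -1: 'p' != 'm' (stop)
LCS = "" (length 0)


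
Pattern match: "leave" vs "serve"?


Pattern of "leave": [0, 1, 2, 3, 1]
Pattern of "serve": [0, 1, 2, 3, 1]
Patterns match
Same pattern = Yes


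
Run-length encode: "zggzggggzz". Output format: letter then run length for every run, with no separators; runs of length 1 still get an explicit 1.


String: "zggzggggzz"
Scanning for consecutive runs:
  'z' x 1
  'g' x 2
  'z' x 1
  'g' x 4
  'z' x 2
RLE = "z1g2z1g4z2"


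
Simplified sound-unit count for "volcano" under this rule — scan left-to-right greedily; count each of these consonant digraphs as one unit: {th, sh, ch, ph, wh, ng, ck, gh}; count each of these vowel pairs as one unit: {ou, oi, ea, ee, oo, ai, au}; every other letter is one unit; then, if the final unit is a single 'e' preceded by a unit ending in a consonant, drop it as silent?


Word: "volcano" (7 letters)
Left-to-right scan:
  [1] 'v' (letter)
  [2] 'o' (letter)
  [3] 'l' (letter)
  [4] 'c' (letter)
  [5] 'a' (letter)
  [6] 'n' (letter)
  [7] 'o' (letter)
Units from scan: 7
Sound units = 7 units


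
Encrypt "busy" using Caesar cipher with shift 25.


Word: "busy"
Shift: 25
Each letter → (letter + shift) mod 26:
  'b' (1) + 25 = 0 → 'a'
  'u' (20) + 25 = 19 → 't'
  's' (18) + 25 = 17 → 'r'
  'y' (24) + 25 = 23 → 'x'
Result = "atrx"


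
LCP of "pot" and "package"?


Word 1: "pot"
Word 2: "package"
Comparing from start:
  Pos 0: 'p' == 'p'
  Pos 1: 'o' != 'a' (stop)
LCP = "p" (length 1)


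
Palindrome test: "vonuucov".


Word: "vonuucov"
Reversed: "vocuunov"
Forward == Backward? vonuucov != vocuunov
Palindrome = No


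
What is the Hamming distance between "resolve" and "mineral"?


Comparing character by character (same length = 7):
  Pos 0: 'r' vs 'm' !=
  Pos 1: 'e' vs 'i' !=
  Pos 2: 's' vs 'n' !=
  Pos 3: 'o' vs 'e' !=
  Pos 4: 'l' vs 'r' !=
  Pos 5: 'v' vs 'a' !=
  Pos 6: 'e' vs 'l' !=
Hamming distance = 7


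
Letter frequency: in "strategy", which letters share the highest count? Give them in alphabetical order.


Word: "strategy"
Letter counts:
  'a': 1
  'e': 1
  'g': 1
  'r': 1
  's': 1
  't': 2
  'y': 1
Maximum count = 2
Most frequent = 't' (2 times each)


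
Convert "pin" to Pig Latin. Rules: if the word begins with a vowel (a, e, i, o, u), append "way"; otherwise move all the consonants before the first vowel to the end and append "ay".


Word: "pin"
Starts with consonant(s) → move to end, add 'ay'
Consonant cluster: "p"
Pig Latin = "inpay"


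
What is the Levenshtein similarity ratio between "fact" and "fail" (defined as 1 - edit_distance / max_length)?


Word 1: "fact" (length 4)
Word 2: "fail" (length 4)
One optimal edit sequence:
  1. keep 'f'
  2. keep 'a'
  3. substitute 'c' -> 'i'  (+1)
  4. substitute 't' -> 'l'  (+1)
Edit distance = 2
Max length = max(4, 4) = 4
Similarity = 1 - 2/4
= 0.5000


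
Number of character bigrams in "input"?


Word: "input" (length 5)
Number of 2-grams = length - 2 + 1 = 5 - 2 + 1
= 4


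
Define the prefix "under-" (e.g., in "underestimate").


Prefix: under-
As in: underestimate -> under- + estimate
Meaning = insufficient


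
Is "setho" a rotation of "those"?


Word: "those", Candidate: "setho"
Method: check if candidate is substring of word+word
"thosethose" contains "setho"? Yes
Is rotation = Yes


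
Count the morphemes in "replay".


Word: "replay"
Morphemes: re- + play
Each morpheme carries meaning
= 2 morphemes


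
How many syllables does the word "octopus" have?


Word: "octopus"
Syllable breakdown: oc / to / pus
Counting: 3 parts
= 3 syllables


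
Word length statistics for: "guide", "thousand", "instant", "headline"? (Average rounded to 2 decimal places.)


Lengths: "guide"=5, "thousand"=8, "instant"=7, "headline"=8
Sum = 28, Count = 4
Average = 28/4 = 7.00
= avg=7.00, min=5, max=8


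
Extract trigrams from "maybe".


Word: "maybe" (length 5)
Number of trigrams = 5 - 3 + 1 = 3
  Position 0: "may"
  Position 1: "ayb"
  Position 2: "ybe"
Trigrams = "may", "ayb", "ybe"


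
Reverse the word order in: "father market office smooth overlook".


Original: "father market office smooth overlook"
Words (1..n): father | market | office | smooth | overlook
Reversed (n..1): overlook | smooth | office | market | father
Result = "overlook smooth office market father"


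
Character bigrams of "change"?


Word: "change" (length 6)
Number of bigrams = 6 - 2 + 1 = 5
  Position 0: "ch"
  Position 1: "ha"
  Position 2: "an"
  Position 3: "ng"
  Position 4: "ge"
Bigrams = "ch", "ha", "an", "ng", "ge"


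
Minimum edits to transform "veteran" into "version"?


Word 1: "veteran" (length 7)
Word 2: "version" (length 7)
One optimal edit sequence (insert/delete/substitute each cost 1):
  1. keep 'v'
  2. keep 'e'
  3. substitute 't' -> 'r'  (+1)
  4. substitute 'e' -> 's'  (+1)
  5. substitute 'r' -> 'i'  (+1)
  6. substitute 'a' -> 'o'  (+1)
  7. keep 'n'
Total edit operations: 4
Edit distance = 4


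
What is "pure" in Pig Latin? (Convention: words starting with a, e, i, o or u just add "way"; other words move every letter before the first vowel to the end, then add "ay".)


Word: "pure"
Starts with consonant(s) → move to end, add 'ay'
Consonant cluster: "p"
Pig Latin = "urepay"


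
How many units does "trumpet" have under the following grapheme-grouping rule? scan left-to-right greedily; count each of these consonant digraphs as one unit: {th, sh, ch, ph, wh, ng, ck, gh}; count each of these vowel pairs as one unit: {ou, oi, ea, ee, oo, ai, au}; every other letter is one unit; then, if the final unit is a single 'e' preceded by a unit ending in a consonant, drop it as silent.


Word: "trumpet" (7 letters)
Left-to-right scan:
  1. 't' (letter)
  2. 'r' (letter)
  3. 'u' (letter)
  4. 'm' (letter)
  5. 'p' (letter)
  6. 'e' (letter)
  7. 't' (letter)
Units from scan: 7
Sound units = 7 units


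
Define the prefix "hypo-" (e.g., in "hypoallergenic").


Prefix: hypo-
As in: hypoallergenic -> hypo- + allergenic
Meaning = under / below normal


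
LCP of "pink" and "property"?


Word 1: "pink"
Word 2: "property"
Comparing from start:
  Pos 0: 'p' == 'p'
  Pos 1: 'i' != 'r' (stop)
LCP = "p" (length 1)


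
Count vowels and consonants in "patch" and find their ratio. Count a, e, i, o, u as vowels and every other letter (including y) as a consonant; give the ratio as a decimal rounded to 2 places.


Word: "patch"
Vowels (a,e,i,o,u): 1
Consonants: 4
Ratio = 1/4
= 0.25


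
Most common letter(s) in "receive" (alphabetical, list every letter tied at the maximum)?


Word: "receive"
Letter counts:
  'c': 1
  'e': 3
  'i': 1
  'r': 1
  'v': 1
Maximum count = 3
Most frequent = 'e' (3 times each)


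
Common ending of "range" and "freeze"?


Word 1: "range"
Word 2: "freeze"
Comparing from end:
  Pos -1: 'e' == 'e'
  Pos -2: 'g' != 'z' (stop)
LCS = "e" (length 1)


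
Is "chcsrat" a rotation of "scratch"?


Word: "scratch", Candidate: "chcsrat"
Method: check if candidate is substring of word+word
"scratchscratch" contains "chcsrat"? No
Is rotation = No


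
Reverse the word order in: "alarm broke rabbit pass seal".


Original: "alarm broke rabbit pass seal"
Words (1..n): alarm | broke | rabbit | pass | seal
Reversed (n..1): seal | pass | rabbit | broke | alarm
Result = "seal pass rabbit broke alarm"


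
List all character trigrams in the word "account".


Word: "account" (length 7)
Number of trigrams = 7 - 3 + 1 = 5
  Position 0: "acc"
  Position 1: "cco"
  Position 2: "cou"
  Position 3: "oun"
  Position 4: "unt"
Trigrams = "acc", "cco", "cou", "oun", "unt"


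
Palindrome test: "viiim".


Word: "viiim"
Reversed: "miiiv"
Forward == Backward? viiim != miiiv
Palindrome = No


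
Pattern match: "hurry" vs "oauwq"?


Pattern of "hurry": [0, 1, 2, 2, 3]
Pattern of "oauwq": [0, 1, 2, 3, 4]
Patterns do not match
Same pattern = No


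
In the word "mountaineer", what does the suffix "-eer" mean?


Suffix: -eer
Example: mountaineer = mountain + -eer
Meaning = one who is concerned with


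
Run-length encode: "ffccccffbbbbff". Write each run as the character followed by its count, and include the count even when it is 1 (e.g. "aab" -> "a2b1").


String: "ffccccffbbbbff"
Scanning for consecutive runs:
  'f' x 2
  'c' x 4
  'f' x 2
  'b' x 4
  'f' x 2
RLE = "f2c4f2b4f2"


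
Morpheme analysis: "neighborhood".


Word: "neighborhood"
Morphemes: neighbor + -hood
Each morpheme carries meaning
= 2 morphemes


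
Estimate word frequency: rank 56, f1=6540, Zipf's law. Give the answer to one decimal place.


Zipf's law: f(r) = f(1) / r
f(1) = 6540
f(56) = 6540 / 56
= 116.8 occurrences


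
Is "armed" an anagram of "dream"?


Word 1: "dream" → sorted: ademr
Word 2: "armed" → sorted: ademr
Same letters? ademr == ademr
Anagram = Yes


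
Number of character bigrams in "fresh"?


Word: "fresh" (length 5)
Number of 2-grams = length - 2 + 1 = 5 - 2 + 1
= 4


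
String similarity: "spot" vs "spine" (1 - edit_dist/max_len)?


Word 1: "spot" (length 4)
Word 2: "spine" (length 5)
One optimal edit sequence:
  1. keep 's'
  2. keep 'p'
  3. insert 'i'  (+1)
  4. substitute 'o' -> 'n'  (+1)
  5. substitute 't' -> 'e'  (+1)
Edit distance = 3
Max length = max(4, 5) = 5
Similarity = 1 - 3/5
= 0.4000


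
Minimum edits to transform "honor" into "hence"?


Word 1: "honor" (length 5)
Word 2: "hence" (length 5)
One optimal edit sequence (insert/delete/substitute each cost 1):
  1. keep 'h'
  2. substitute 'o' -> 'e'  (+1)
  3. keep 'n'
  4. substitute 'o' -> 'c'  (+1)
  5. substitute 'r' -> 'e'  (+1)
Total edit operations: 3
Edit distance = 3


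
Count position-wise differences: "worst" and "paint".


Comparing character by character (same length = 5):
  Pos 0: 'w' vs 'p' !=
  Pos 1: 'o' vs 'a' !=
  Pos 2: 'r' vs 'i' !=
  Pos 3: 's' vs 'n' !=
  Pos 4: 't' vs 't' =
Hamming distance = 4


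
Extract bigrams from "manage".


Word: "manage" (length 6)
Number of bigrams = 6 - 2 + 1 = 5
  Position 0: "ma"
  Position 1: "an"
  Position 2: "na"
  Position 3: "ag"
  Position 4: "ge"
Bigrams = "ma", "an", "na", "ag", "ge"


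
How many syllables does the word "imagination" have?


Word: "imagination"
Syllable breakdown: i / mag / i / na / tion
Counting: 5 parts
= 5 syllables


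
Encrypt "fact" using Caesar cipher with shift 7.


Word: "fact"
Shift: 7
Each letter → (letter + shift) mod 26:
  'f' (5) + 7 = 12 → 'm'
  'a' (0) + 7 = 7 → 'h'
  'c' (2) + 7 = 9 → 'j'
  't' (19) + 7 = 0 → 'a'
Result = "mhja"


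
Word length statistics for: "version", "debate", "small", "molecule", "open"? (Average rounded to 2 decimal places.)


Lengths: "version"=7, "debate"=6, "small"=5, "molecule"=8, "open"=4
Sum = 30, Count = 5
Average = 30/5 = 6.00
= avg=6.00, min=4, max=8


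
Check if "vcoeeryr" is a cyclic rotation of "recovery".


Word: "recovery", Candidate: "vcoeeryr"
Method: check if candidate is substring of word+word
"recoveryrecovery" contains "vcoeeryr"? No
Is rotation = No


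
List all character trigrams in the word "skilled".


Word: "skilled" (length 7)
Number of trigrams = 7 - 3 + 1 = 5
  Position 0: "ski"
  Position 1: "kil"
  Position 2: "ill"
  Position 3: "lle"
  Position 4: "led"
Trigrams = "ski", "kil", "ill", "lle", "led"


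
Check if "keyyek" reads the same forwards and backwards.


Word: "keyyek"
Reversed: "keyyek"
Forward == Backward? keyyek == keyyek
Palindrome = Yes


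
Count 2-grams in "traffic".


Word: "traffic" (length 7)
Number of 2-grams = length - 2 + 1 = 7 - 2 + 1
= 6


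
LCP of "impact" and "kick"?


Word 1: "impact"
Word 2: "kick"
Comparing from start:
  Pos 0: 'i' != 'k' (stop)
LCP = "" (length 0)


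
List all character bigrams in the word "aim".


Word: "aim" (length 3)
Number of bigrams = 3 - 2 + 1 = 2
  Position 0: "ai"
  Position 1: "im"
Bigrams = "ai", "im"


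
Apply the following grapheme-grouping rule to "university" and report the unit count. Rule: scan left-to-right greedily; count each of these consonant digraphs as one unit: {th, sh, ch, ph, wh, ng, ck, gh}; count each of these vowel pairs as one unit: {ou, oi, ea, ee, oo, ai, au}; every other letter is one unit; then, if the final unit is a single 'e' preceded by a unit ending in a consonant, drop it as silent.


Word: "university" (10 letters)
Left-to-right scan:
  1. 'u' (letter)
  2. 'n' (letter)
  3. 'i' (letter)
  4. 'v' (letter)
  5. 'e' (letter)
  6. 'r' (letter)
  7. 's' (letter)
  8. 'i' (letter)
  9. 't' (letter)
  10. 'y' (letter)
Units from scan: 10
Sound units = 10 units


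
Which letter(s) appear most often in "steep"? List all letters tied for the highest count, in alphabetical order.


Word: "steep"
Letter counts:
  'e': 2
  'p': 1
  's': 1
  't': 1
Maximum count = 2
Most frequent = 'e' (2 times each)


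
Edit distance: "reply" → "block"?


Word 1: "reply" (length 5)
Word 2: "block" (length 5)
One optimal edit sequence (insert/delete/substitute each cost 1):
  1. substitute 'r' -> 'b'  (+1)
  2. substitute 'e' -> 'l'  (+1)
  3. substitute 'p' -> 'o'  (+1)
  4. substitute 'l' -> 'c'  (+1)
  5. substitute 'y' -> 'k'  (+1)
Total edit operations: 5
Edit distance = 5


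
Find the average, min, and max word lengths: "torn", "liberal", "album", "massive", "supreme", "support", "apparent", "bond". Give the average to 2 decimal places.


Lengths: "torn"=4, "liberal"=7, "album"=5, "massive"=7, "supreme"=7, "support"=7, "apparent"=8, "bond"=4
Sum = 49, Count = 8
Average = 49/8 = 6.13
= avg=6.13, min=4, max=8


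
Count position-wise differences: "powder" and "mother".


Comparing character by character (same length = 6):
  Pos 0: 'p' vs 'm' !=
  Pos 1: 'o' vs 'o' =
  Pos 2: 'w' vs 't' !=
  Pos 3: 'd' vs 'h' !=
  Pos 4: 'e' vs 'e' =
  Pos 5: 'r' vs 'r' =
Hamming distance = 3


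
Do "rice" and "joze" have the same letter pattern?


Pattern of "rice": [0, 1, 2, 3]
Pattern of "joze": [0, 1, 2, 3]
Patterns match
Same pattern = Yes


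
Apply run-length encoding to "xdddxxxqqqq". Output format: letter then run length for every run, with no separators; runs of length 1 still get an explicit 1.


String: "xdddxxxqqqq"
Scanning for consecutive runs:
  'x' x 1
  'd' x 3
  'x' x 3
  'q' x 4
RLE = "x1d3x3q4"


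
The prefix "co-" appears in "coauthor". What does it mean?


Prefix: co-
Example: coauthor = co- + author
Meaning = together


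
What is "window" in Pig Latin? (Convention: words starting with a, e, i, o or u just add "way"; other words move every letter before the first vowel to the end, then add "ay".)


Word: "window"
Starts with consonant(s) → move to end, add 'ay'
Consonant cluster: "w"
Pig Latin = "indowway"


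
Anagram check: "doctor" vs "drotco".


Word 1: "doctor" → sorted: cdoort
Word 2: "drotco" → sorted: cdoort
Same letters? cdoort == cdoort
Anagram = Yes


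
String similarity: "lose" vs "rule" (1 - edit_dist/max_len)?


Word 1: "lose" (length 4)
Word 2: "rule" (length 4)
One optimal edit sequence:
  1. substitute 'l' -> 'r'  (+1)
  2. substitute 'o' -> 'u'  (+1)
  3. substitute 's' -> 'l'  (+1)
  4. keep 'e'
Edit distance = 3
Max length = max(4, 4) = 4
Similarity = 1 - 3/4
= 0.2500


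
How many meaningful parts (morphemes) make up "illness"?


Word: "illness"
Morphemes: ill + -ness
Each morpheme carries meaning
= 2 morphemes


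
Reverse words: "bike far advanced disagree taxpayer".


Original: "bike far advanced disagree taxpayer"
Words (1..n): bike | far | advanced | disagree | taxpayer
Reversed (n..1): taxpayer | disagree | advanced | far | bike
Result = "taxpayer disagree advanced far bike"


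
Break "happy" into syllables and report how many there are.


Word: "happy"
Syllable breakdown: hap | py
Counting: 2 parts
= 2 syllables


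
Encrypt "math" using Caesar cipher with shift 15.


Word: "math"
Shift: 15
Each letter → (letter + shift) mod 26:
  'm' (12) + 15 = 1 → 'b'
  'a' (0) + 15 = 15 → 'p'
  't' (19) + 15 = 8 → 'i'
  'h' (7) + 15 = 22 → 'w'
Result = "bpiw"


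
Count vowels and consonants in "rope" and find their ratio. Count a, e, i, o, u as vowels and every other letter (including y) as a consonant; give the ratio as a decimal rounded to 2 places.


Word: "rope"
Vowels (a,e,i,o,u): 2
Consonants: 2
Ratio = 2/2
= 1.00


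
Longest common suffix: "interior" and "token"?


Word 1: "interior"
Word 2: "token"
Comparing from end:
  Pos -1: 'r' != 'n' (stop)
LCS = "" (length 0)


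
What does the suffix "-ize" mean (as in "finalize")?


Suffix: -ize
As in: finalize -> final + -ize
Meaning = to make


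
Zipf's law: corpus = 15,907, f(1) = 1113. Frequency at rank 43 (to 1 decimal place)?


Zipf's law: f(r) = f(1) / r
f(1) = 1113
f(43) = 1113 / 43
= 25.9 occurrences


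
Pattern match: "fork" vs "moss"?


Pattern of "fork": [0, 1, 2, 3]
Pattern of "moss": [0, 1, 2, 2]
Patterns do not match
Same pattern = No


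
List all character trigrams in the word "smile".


Word: "smile" (length 5)
Number of trigrams = 5 - 3 + 1 = 3
  Position 0: "smi"
  Position 1: "mil"
  Position 2: "ile"
Trigrams = "smi", "mil", "ile"


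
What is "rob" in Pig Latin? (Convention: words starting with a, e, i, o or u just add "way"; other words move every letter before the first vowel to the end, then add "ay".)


Word: "rob"
Starts with consonant(s) → move to end, add 'ay'
Consonant cluster: "r"
Pig Latin = "obray"


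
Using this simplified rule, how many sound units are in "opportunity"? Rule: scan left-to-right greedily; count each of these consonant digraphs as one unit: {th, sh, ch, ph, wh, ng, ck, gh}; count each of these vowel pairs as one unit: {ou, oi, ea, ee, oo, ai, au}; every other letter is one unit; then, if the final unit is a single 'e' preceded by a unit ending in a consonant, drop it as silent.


Word: "opportunity" (11 letters)
Left-to-right scan:
  [1] 'o' (letter)
  [2] 'p' (letter)
  [3] 'p' (letter)
  [4] 'o' (letter)
  [5] 'r' (letter)
  [6] 't' (letter)
  [7] 'u' (letter)
  [8] 'n' (letter)
  [9] 'i' (letter)
  [10] 't' (letter)
  [11] 'y' (letter)
Units from scan: 11
Sound units = 11 units


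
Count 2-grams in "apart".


Word: "apart" (length 5)
Number of 2-grams = length - 2 + 1 = 5 - 2 + 1
= 4


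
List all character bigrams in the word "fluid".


Word: "fluid" (length 5)
Number of bigrams = 5 - 2 + 1 = 4
  Position 0: "fl"
  Position 1: "lu"
  Position 2: "ui"
  Position 3: "id"
Bigrams = "fl", "lu", "ui", "id"


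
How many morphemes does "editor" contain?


Word: "editor"
Morphemes: edit / -or
Each morpheme carries meaning
= 2 morphemes


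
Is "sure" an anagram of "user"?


Word 1: "user" → sorted: ersu
Word 2: "sure" → sorted: ersu
Same letters? ersu == ersu
Anagram = Yes


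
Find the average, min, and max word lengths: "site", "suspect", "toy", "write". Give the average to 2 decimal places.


Lengths: "site"=4, "suspect"=7, "toy"=3, "write"=5
Sum = 19, Count = 4
Average = 19/4 = 4.75
= avg=4.75, min=3, max=7


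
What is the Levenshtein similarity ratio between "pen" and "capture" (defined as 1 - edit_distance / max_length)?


Word 1: "pen" (length 3)
Word 2: "capture" (length 7)
One optimal edit sequence:
  1. insert 'c'  (+1)
  2. insert 'a'  (+1)
  3. keep 'p'
  4. insert 't'  (+1)
  5. insert 'u'  (+1)
  6. substitute 'e' -> 'r'  (+1)
  7. substitute 'n' -> 'e'  (+1)
Edit distance = 6
Max length = max(3, 7) = 7
Similarity = 1 - 6/7
= 0.1429


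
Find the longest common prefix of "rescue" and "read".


Word 1: "rescue"
Word 2: "read"
Comparing from start:
  Pos 0: 'r' == 'r'
  Pos 1: 'e' == 'e'
  Pos 2: 's' != 'a' (stop)
LCP = "re" (length 2)


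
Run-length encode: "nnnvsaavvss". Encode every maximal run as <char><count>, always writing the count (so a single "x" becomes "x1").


String: "nnnvsaavvss"
Scanning for consecutive runs:
  'n' x 3
  'v' x 1
  's' x 1
  'a' x 2
  'v' x 2
  's' x 2
RLE = "n3v1s1a2v2s2"


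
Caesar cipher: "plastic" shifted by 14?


Word: "plastic"
Shift: 14
Each letter → (letter + shift) mod 26:
  'p' (15) + 14 = 3 → 'd'
  'l' (11) + 14 = 25 → 'z'
  'a' (0) + 14 = 14 → 'o'
  's' (18) + 14 = 6 → 'g'
  't' (19) + 14 = 7 → 'h'
  'i' (8) + 14 = 22 → 'w'
  'c' (2) + 14 = 16 → 'q'
Result = "dzoghwq"


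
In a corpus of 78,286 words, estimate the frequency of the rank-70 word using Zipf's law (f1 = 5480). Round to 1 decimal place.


Zipf's law: f(r) = f(1) / r
f(1) = 5480
f(70) = 5480 / 70
= 78.3 occurrences


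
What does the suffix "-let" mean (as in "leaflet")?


Suffix: -let
As in: leaflet -> leaf + -let
Meaning = small


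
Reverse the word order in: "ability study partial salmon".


Original: "ability study partial salmon"
Words (1..n): ability | study | partial | salmon
Reversed (n..1): salmon | partial | study | ability
Result = "salmon partial study ability"


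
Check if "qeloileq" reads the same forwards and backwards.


Word: "qeloileq"
Reversed: "qelioleq"
Forward == Backward? qeloileq != qelioleq
Palindrome = No


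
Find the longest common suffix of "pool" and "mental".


Word 1: "pool"
Word 2: "mental"
Comparing from end:
  Pos -1: 'l' == 'l'
  Pos -2: 'o' != 'a' (stop)
LCS = "l" (length 1)


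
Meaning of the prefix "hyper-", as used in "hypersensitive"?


Prefix: hyper-
Example: hypersensitive (hyper- + sensitive)
Meaning = over / excessive


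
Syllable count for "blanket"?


Word: "blanket"
Syllable breakdown: blan-ket
Counting: 2 parts
= 2 syllables


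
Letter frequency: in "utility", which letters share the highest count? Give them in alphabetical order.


Word: "utility"
Letter counts:
  'i': 2
  'l': 1
  't': 2
  'u': 1
  'y': 1
Maximum count = 2
Most frequent = 'i', 't' (2 times each)


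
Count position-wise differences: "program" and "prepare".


Comparing character by character (same length = 7):
  Pos 0: 'p' vs 'p' =
  Pos 1: 'r' vs 'r' =
  Pos 2: 'o' vs 'e' !=
  Pos 3: 'g' vs 'p' !=
  Pos 4: 'r' vs 'a' !=
  Pos 5: 'a' vs 'r' !=
  Pos 6: 'm' vs 'e' !=
Hamming distance = 5


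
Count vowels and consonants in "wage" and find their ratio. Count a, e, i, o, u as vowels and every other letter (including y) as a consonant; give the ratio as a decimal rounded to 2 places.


Word: "wage"
Vowels (a,e,i,o,u): 2
Consonants: 2
Ratio = 2/2
= 1.00


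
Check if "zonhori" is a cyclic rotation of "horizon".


Word: "horizon", Candidate: "zonhori"
Method: check if candidate is substring of word+word
"horizonhorizon" contains "zonhori"? Yes
Is rotation = Yes


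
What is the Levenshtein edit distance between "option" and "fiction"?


Word 1: "option" (length 6)
Word 2: "fiction" (length 7)
One optimal edit sequence (insert/delete/substitute each cost 1):
  1. insert 'f'  (+1)
  2. substitute 'o' -> 'i'  (+1)
  3. substitute 'p' -> 'c'  (+1)
  4. keep 't'
  5. keep 'i'
  6. keep 'o'
  7. keep 'n'
Total edit operations: 3
Edit distance = 3


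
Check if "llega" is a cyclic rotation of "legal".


Word: "legal", Candidate: "llega"
Method: check if candidate is substring of word+word
"legallegal" contains "llega"? Yes
Is rotation = Yes


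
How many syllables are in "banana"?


Word: "banana"
Syllable breakdown: ba-na-na
Counting: 3 parts
= 3 syllables


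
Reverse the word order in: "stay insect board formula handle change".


Original: "stay insect board formula handle change"
Words (1..n): stay | insect | board | formula | handle | change
Reversed (n..1): change | handle | formula | board | insect | stay
Result = "change handle formula board insect stay"


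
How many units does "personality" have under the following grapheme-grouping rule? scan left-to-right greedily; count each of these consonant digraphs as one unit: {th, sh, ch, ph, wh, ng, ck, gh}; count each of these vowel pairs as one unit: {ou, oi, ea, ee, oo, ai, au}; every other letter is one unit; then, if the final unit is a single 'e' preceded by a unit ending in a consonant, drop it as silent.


Word: "personality" (11 letters)
Left-to-right scan:
  [1] 'p' (letter)
  [2] 'e' (letter)
  [3] 'r' (letter)
  [4] 's' (letter)
  [5] 'o' (letter)
  [6] 'n' (letter)
  [7] 'a' (letter)
  [8] 'l' (letter)
  [9] 'i' (letter)
  [10] 't' (letter)
  [11] 'y' (letter)
Units from scan: 11
Sound units = 11 units


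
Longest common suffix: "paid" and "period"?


Word 1: "paid"
Word 2: "period"
Comparing from end:
  Pos -1: 'd' == 'd'
  Pos -2: 'i' != 'o' (stop)
LCS = "d" (length 1)


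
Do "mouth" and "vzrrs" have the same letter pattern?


Pattern of "mouth": [0, 1, 2, 3, 4]
Pattern of "vzrrs": [0, 1, 2, 2, 3]
Patterns do not match
Same pattern = No


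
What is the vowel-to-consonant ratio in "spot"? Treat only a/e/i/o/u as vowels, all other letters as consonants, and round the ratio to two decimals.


Word: "spot"
Vowels (a,e,i,o,u): 1
Consonants: 3
Ratio = 1/3
= 0.33


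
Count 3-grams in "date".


Word: "date" (length 4)
Number of 3-grams = length - 3 + 1 = 4 - 3 + 1
= 2


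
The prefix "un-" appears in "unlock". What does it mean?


Prefix: un-
Example: unlock = un- + lock
Meaning = not / reverse


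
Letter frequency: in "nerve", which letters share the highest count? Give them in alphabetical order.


Word: "nerve"
Letter counts:
  'e': 2
  'n': 1
  'r': 1
  'v': 1
Maximum count = 2
Most frequent = 'e' (2 times each)


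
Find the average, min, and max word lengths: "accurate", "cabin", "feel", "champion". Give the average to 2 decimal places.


Lengths: "accurate"=8, "cabin"=5, "feel"=4, "champion"=8
Sum = 25, Count = 4
Average = 25/4 = 6.25
= avg=6.25, min=4, max=8


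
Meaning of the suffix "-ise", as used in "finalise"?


Suffix: -ise
Example: finalise = final + -ise
Meaning = to make


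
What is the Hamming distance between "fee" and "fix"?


Comparing character by character (same length = 3):
  Pos 0: 'f' vs 'f' =
  Pos 1: 'e' vs 'i' !=
  Pos 2: 'e' vs 'x' !=
Hamming distance = 2


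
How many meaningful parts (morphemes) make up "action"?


Word: "action"
Morphemes: act | -ion
Each morpheme carries meaning
= 2 morphemes


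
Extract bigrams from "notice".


Word: "notice" (length 6)
Number of bigrams = 6 - 2 + 1 = 5
  Position 0: "no"
  Position 1: "ot"
  Position 2: "ti"
  Position 3: "ic"
  Position 4: "ce"
Bigrams = "no", "ot", "ti", "ic", "ce"


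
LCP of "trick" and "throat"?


Word 1: "trick"
Word 2: "throat"
Comparing from start:
  Pos 0: 't' == 't'
  Pos 1: 'r' != 'h' (stop)
LCP = "t" (length 1)


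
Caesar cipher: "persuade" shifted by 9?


Word: "persuade"
Shift: 9
Each letter → (letter + shift) mod 26:
  'p' (15) + 9 = 24 → 'y'
  'e' (4) + 9 = 13 → 'n'
  'r' (17) + 9 = 0 → 'a'
  's' (18) + 9 = 1 → 'b'
  'u' (20) + 9 = 3 → 'd'
  'a' (0) + 9 = 9 → 'j'
  'd' (3) + 9 = 12 → 'm'
  'e' (4) + 9 = 13 → 'n'
Result = "ynabdjmn"


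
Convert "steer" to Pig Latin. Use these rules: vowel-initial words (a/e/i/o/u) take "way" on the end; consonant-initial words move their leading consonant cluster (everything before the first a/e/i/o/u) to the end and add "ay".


Word: "steer"
Starts with consonant(s) → move to end, add 'ay'
Consonant cluster: "st"
Pig Latin = "eerstay"


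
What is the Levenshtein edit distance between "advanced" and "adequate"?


Word 1: "advanced" (length 8)
Word 2: "adequate" (length 8)
One optimal edit sequence (insert/delete/substitute each cost 1):
  1. keep 'a'
  2. keep 'd'
  3. substitute 'v' -> 'e'  (+1)
  4. substitute 'a' -> 'q'  (+1)
  5. substitute 'n' -> 'u'  (+1)
  6. substitute 'c' -> 'a'  (+1)
  7. substitute 'e' -> 't'  (+1)
  8. substitute 'd' -> 'e'  (+1)
Total edit operations: 6
Edit distance = 6


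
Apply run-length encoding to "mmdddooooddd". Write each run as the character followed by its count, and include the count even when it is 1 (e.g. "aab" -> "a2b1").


String: "mmdddooooddd"
Scanning for consecutive runs:
  'm' x 2
  'd' x 3
  'o' x 4
  'd' x 3
RLE = "m2d3o4d3"


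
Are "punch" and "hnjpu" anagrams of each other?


Word 1: "punch" → sorted: chnpu
Word 2: "hnjpu" → sorted: hjnpu
Same letters? chnpu != hjnpu
Anagram = No


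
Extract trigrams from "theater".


Word: "theater" (length 7)
Number of trigrams = 7 - 3 + 1 = 5
  Position 0: "the"
  Position 1: "hea"
  Position 2: "eat"
  Position 3: "ate"
  Position 4: "ter"
Trigrams = "the", "hea", "eat", "ate", "ter"


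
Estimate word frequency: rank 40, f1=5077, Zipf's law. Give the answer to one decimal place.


Zipf's law: f(r) = f(1) / r
f(1) = 5077
f(40) = 5077 / 40
= 126.9 occurrences


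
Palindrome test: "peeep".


Word: "peeep"
Reversed: "peeep"
Forward == Backward? peeep == peeep
Palindrome = Yes


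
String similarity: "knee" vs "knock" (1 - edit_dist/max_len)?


Word 1: "knee" (length 4)
Word 2: "knock" (length 5)
One optimal edit sequence:
  1. keep 'k'
  2. keep 'n'
  3. insert 'o'  (+1)
  4. substitute 'e' -> 'c'  (+1)
  5. substitute 'e' -> 'k'  (+1)
Edit distance = 3
Max length = max(4, 5) = 5
Similarity = 1 - 3/5
= 0.4000


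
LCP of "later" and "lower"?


Word 1: "later"
Word 2: "lower"
Comparing from start:
  Pos 0: 'l' == 'l'
  Pos 1: 'a' != 'o' (stop)
LCP = "l" (length 1)


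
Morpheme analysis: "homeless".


Word: "homeless"
Morphemes: home + -less
Each morpheme carries meaning
= 2 morphemes


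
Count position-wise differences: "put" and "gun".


Comparing character by character (same length = 3):
  Pos 0: 'p' vs 'g' !=
  Pos 1: 'u' vs 'u' =
  Pos 2: 't' vs 'n' !=
Hamming distance = 2


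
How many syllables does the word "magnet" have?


Word: "magnet"
Syllable breakdown: mag / net
Counting: 2 parts
= 2 syllables


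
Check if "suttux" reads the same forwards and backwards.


Word: "suttux"
Reversed: "xuttus"
Forward == Backward? suttux != xuttus
Palindrome = No


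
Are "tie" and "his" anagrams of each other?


Word 1: "tie" → sorted: eit
Word 2: "his" → sorted: his
Same letters? eit != his
Anagram = No


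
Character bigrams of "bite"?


Word: "bite" (length 4)
Number of bigrams = 4 - 2 + 1 = 3
  Position 0: "bi"
  Position 1: "it"
  Position 2: "te"
Bigrams = "bi", "it", "te"


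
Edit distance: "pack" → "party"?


Word 1: "pack" (length 4)
Word 2: "party" (length 5)
One optimal edit sequence (insert/delete/substitute each cost 1):
  1. keep 'p'
  2. keep 'a'
  3. insert 'r'  (+1)
  4. substitute 'c' -> 't'  (+1)
  5. substitute 'k' -> 'y'  (+1)
Total edit operations: 3
Edit distance = 3


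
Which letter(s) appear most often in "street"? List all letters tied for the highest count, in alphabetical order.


Word: "street"
Letter counts:
  'e': 2
  'r': 1
  's': 1
  't': 2
Maximum count = 2
Most frequent = 'e', 't' (2 times each)


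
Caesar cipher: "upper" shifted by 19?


Word: "upper"
Shift: 19
Each letter → (letter + shift) mod 26:
  'u' (20) + 19 = 13 → 'n'
  'p' (15) + 19 = 8 → 'i'
  'p' (15) + 19 = 8 → 'i'
  'e' (4) + 19 = 23 → 'x'
  'r' (17) + 19 = 10 → 'k'
Result = "niixk"


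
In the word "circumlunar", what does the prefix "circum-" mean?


Prefix: circum-
Example: circumlunar (circum- + lunar)
Meaning = around


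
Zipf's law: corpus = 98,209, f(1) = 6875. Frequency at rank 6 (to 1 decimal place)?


Zipf's law: f(r) = f(1) / r
f(1) = 6875
f(6) = 6875 / 6
= 1145.8 occurrences


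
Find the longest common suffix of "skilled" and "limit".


Word 1: "skilled"
Word 2: "limit"
Comparing from end:
  Pos -1: 'd' != 't' (stop)
LCS = "" (length 0)


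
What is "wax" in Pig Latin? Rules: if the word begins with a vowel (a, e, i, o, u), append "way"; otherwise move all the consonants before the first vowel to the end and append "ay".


Word: "wax"
Starts with consonant(s) → move to end, add 'ay'
Consonant cluster: "w"
Pig Latin = "axway"


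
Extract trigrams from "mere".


Word: "mere" (length 4)
Number of trigrams = 4 - 3 + 1 = 2
  Position 0: "mer"
  Position 1: "ere"
Trigrams = "mer", "ere"


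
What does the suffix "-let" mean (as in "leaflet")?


Suffix: -let
Example: leaflet (leaf + -let)
Meaning = small


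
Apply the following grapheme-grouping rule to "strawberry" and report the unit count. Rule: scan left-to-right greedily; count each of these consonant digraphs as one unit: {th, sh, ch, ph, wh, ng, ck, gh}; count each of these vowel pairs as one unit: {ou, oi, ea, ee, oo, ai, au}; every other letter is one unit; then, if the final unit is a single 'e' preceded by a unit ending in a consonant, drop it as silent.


Word: "strawberry" (10 letters)
Left-to-right scan:
  [1] 's' (letter)
  [2] 't' (letter)
  [3] 'r' (letter)
  [4] 'a' (letter)
  [5] 'w' (letter)
  [6] 'b' (letter)
  [7] 'e' (letter)
  [8] 'r' (letter)
  [9] 'r' (letter)
  [10] 'y' (letter)
Units from scan: 10
Sound units = 10 units


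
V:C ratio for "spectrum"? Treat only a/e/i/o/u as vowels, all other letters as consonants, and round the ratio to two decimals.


Word: "spectrum"
Vowels (a,e,i,o,u): 2
Consonants: 6
Ratio = 2/6
= 0.33


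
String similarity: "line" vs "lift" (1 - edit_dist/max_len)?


Word 1: "line" (length 4)
Word 2: "lift" (length 4)
One optimal edit sequence:
  1. keep 'l'
  2. keep 'i'
  3. substitute 'n' -> 'f'  (+1)
  4. substitute 'e' -> 't'  (+1)
Edit distance = 2
Max length = max(4, 4) = 4
Similarity = 1 - 2/4
= 0.5000


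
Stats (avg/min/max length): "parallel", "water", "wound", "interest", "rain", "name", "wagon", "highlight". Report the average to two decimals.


Lengths: "parallel"=8, "water"=5, "wound"=5, "interest"=8, "rain"=4, "name"=4, "wagon"=5, "highlight"=9
Sum = 48, Count = 8
Average = 48/8 = 6.00
= avg=6.00, min=4, max=9


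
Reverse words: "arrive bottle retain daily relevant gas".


Original: "arrive bottle retain daily relevant gas"
Words (1..n): arrive | bottle | retain | daily | relevant | gas
Reversed (n..1): gas | relevant | daily | retain | bottle | arrive
Result = "gas relevant daily retain bottle arrive"


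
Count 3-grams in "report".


Word: "report" (length 6)
Number of 3-grams = length - 3 + 1 = 6 - 3 + 1
= 4


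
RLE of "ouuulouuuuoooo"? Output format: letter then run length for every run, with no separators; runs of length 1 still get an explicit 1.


String: "ouuulouuuuoooo"
Scanning for consecutive runs:
  'o' x 1
  'u' x 3
  'l' x 1
  'o' x 1
  'u' x 4
  'o' x 4
RLE = "o1u3l1o1u4o4"


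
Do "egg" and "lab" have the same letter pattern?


Pattern of "egg": [0, 1, 1]
Pattern of "lab": [0, 1, 2]
Patterns do not match
Same pattern = No


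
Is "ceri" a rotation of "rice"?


Word: "rice", Candidate: "ceri"
Method: check if candidate is substring of word+word
"ricerice" contains "ceri"? Yes
Is rotation = Yes


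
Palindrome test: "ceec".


Word: "ceec"
Reversed: "ceec"
Forward == Backward? ceec == ceec
Palindrome = Yes


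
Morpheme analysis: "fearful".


Word: "fearful"
Morphemes: fear | -ful
Each morpheme carries meaning
= 2 morphemes


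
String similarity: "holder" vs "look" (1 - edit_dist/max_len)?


Word 1: "holder" (length 6)
Word 2: "look" (length 4)
One optimal edit sequence:
  1. delete 'h'  (+1)
  2. delete 'o'  (+1)
  3. keep 'l'
  4. substitute 'd' -> 'o'  (+1)
  5. substitute 'e' -> 'o'  (+1)
  6. substitute 'r' -> 'k'  (+1)
Edit distance = 5
Max length = max(6, 4) = 6
Similarity = 1 - 5/6
= 0.1667


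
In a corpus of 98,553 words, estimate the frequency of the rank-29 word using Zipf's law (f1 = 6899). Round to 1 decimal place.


Zipf's law: f(r) = f(1) / r
f(1) = 6899
f(29) = 6899 / 29
= 237.9 occurrences
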